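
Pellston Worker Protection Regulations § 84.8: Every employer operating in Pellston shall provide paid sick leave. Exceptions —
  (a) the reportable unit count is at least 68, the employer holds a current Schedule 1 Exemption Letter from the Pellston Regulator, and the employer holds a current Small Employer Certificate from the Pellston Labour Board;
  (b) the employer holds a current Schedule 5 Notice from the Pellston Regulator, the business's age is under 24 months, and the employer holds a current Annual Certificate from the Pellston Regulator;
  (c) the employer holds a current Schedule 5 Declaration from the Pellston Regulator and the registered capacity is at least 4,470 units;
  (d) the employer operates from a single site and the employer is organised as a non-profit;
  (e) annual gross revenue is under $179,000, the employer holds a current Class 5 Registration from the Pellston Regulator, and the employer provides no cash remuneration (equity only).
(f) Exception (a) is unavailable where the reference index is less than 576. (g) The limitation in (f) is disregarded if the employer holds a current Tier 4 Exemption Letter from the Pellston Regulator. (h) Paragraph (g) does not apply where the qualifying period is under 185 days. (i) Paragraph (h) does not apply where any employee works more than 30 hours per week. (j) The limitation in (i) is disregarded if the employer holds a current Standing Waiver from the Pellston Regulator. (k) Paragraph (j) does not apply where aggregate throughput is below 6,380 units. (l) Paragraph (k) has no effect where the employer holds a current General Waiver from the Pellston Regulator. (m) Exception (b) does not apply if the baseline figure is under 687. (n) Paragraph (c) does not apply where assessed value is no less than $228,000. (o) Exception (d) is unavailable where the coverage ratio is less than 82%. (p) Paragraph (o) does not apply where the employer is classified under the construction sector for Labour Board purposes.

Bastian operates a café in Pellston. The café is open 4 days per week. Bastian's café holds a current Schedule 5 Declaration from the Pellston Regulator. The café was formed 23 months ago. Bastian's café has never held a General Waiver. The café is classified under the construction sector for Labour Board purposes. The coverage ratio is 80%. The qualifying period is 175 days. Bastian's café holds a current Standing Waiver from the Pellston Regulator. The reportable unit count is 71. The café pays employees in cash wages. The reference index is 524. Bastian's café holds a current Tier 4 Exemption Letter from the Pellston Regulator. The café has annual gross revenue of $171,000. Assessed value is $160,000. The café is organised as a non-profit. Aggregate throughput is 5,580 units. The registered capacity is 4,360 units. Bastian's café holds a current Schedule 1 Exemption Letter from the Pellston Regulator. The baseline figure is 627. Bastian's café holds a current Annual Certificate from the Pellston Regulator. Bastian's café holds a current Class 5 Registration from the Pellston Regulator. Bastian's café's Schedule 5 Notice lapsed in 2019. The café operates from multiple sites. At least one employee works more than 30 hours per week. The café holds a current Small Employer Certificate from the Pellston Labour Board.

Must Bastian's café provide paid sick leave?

No — exception (a) applies; Bastian's café is not required to provide paid sick leave.

Exception (a)'s conditions are all satisfied: the reportable unit count is 71, meeting the 68 threshold; a current Schedule 1 Exemption Letter is held; a current Small Employer Certificate is held. Under paragraphs (f)–(l): (f) would limit (a) — the reference index is 524, less than the 576 limit — but (g) sets (f) aside: (g) operates against (f): a current Tier 4 Exemption Letter is held. (h) would limit (g) — the qualifying period is 175 days, under the 185 days limit — but (i) sets (h) aside: (i) applies — at least one employee exceeds 30 hours/week. (j) would limit (i) — a current Standing Waiver is held — but (k) sets (j) aside: (k) is triggered — aggregate throughput is 5,580 units, below the 6,380 units limit. (l), which would lift (k), does not operate here — no current General Waiver is held. (a) remains available.
Exception (b) does not apply: the Schedule 5 Notice is not current.
Exception (c) does not apply: the registered capacity is 4,360 units, short of 4,470 units.
Exception (d) does not apply: the employer operates from multiple sites.
Exception (e) requires that the employer provides no cash remuneration (equity only); but employees are paid cash wages, so (e) is unavailable.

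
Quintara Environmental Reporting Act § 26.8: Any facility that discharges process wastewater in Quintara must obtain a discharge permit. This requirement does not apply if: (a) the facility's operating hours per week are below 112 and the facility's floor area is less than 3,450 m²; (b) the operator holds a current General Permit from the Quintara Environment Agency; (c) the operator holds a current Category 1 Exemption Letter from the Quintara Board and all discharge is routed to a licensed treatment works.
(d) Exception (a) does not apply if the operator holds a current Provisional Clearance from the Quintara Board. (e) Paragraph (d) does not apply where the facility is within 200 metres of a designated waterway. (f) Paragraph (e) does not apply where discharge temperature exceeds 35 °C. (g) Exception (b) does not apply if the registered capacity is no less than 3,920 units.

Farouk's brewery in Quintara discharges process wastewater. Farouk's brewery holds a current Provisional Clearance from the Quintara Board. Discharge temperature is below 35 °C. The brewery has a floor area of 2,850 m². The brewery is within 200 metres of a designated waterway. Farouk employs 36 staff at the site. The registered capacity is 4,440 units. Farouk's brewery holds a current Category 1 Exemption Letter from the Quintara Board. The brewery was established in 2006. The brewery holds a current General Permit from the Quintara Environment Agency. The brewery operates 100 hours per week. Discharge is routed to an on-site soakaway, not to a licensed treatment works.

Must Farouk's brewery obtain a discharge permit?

No — exception (a) applies; Farouk's brewery is not required to obtain a discharge permit.

Exception (a) is satisfied on its face — the facility's operating hours per week are 100, below the 112 limit; the facility's floor area is 2,850 m², less than the 3,450 m² limit. Considering the limiting provisions: (d) applies (a current Provisional Clearance is held), but is overridden by (e): (e) applies — the brewery is within 200 m of a designated waterway. (f) is inapplicable (discharge temperature is below 35 °C), so (e) stands. Exception (a) stands.
Exception (b): a current General Permit is held — every condition holds. But: (g) operates against (b): the registered capacity is 4,440 units, meeting the 3,920 units threshold. (b) is therefore removed.
Exception (c) requires that all discharge is routed to a licensed treatment works; but discharge is not routed to a licensed treatment works, so (c) is unavailable.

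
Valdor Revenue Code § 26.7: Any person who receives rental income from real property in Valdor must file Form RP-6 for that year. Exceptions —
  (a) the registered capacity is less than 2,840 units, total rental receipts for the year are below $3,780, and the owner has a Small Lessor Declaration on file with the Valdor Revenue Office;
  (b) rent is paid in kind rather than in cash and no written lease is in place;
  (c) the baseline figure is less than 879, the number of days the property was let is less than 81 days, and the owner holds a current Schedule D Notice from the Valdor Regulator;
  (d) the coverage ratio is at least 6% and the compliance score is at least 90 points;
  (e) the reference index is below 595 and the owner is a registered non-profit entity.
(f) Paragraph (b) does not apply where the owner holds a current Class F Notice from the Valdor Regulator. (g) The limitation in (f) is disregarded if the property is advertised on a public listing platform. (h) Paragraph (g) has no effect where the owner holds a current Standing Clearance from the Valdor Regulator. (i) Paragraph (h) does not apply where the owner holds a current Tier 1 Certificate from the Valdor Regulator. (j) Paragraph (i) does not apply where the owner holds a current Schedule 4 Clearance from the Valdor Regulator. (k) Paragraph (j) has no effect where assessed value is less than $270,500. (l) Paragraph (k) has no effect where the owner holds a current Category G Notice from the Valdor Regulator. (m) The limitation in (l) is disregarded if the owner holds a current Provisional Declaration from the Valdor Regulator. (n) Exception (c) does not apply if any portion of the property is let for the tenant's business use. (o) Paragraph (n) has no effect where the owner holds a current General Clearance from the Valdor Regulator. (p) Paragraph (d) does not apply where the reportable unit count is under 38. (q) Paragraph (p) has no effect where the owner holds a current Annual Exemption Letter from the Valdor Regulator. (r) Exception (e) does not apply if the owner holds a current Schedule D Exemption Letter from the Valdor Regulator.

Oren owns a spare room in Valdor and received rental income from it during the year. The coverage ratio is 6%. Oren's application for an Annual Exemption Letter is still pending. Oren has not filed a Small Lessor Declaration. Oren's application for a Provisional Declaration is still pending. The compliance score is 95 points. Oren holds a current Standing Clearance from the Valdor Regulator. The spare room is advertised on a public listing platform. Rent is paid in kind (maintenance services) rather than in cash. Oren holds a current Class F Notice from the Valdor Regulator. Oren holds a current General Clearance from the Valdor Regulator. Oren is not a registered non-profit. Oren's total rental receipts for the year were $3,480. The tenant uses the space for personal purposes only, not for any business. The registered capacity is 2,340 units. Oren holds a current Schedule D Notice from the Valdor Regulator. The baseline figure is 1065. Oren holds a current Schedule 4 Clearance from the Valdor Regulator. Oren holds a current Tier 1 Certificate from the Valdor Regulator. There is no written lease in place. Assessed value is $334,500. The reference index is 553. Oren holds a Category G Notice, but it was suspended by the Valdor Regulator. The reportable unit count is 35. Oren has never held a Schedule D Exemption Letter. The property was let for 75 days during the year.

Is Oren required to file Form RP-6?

Yes — Oren must file Form RP-6.

Exception (a) does not apply: no Small Lessor Declaration is on file.
Exception (b): rent is paid in kind; there is no written lease — every condition holds. However, paragraphs (f)–(m) must be considered: (f) operates against (b): a current Class F Notice is held. (g) applies (the property is publicly advertised), but is overridden by (h): (h) operates against (g): a current Standing Clearance is held. (i) operates (a current Tier 1 Certificate is held), but is set aside by (j): (j) is engaged — a current Schedule 4 Clearance is held. (k), which would lift (j), is not engaged — assessed value is $334,500, not less than $270,500. So (b) is unavailable.
Exception (c) does not apply: the baseline figure is 1,065, not less than 879.
All of (d)'s requirements are met (the coverage ratio is 6%, meeting the 6% threshold; the compliance score is 95 points, meeting the 90 points threshold). Turning to paragraphs (p)–(q): (p) operates against (d): the reportable unit count is 35, under the 38 limit. (q), which would lift (p), is not triggered — no current Annual Exemption Letter is held. So (d) is unavailable.
Exception (e) requires that the owner is a registered non-profit entity; but Oren is not a registered non-profit, so (e) is unavailable.
Every exception is unavailable, so the rule governs.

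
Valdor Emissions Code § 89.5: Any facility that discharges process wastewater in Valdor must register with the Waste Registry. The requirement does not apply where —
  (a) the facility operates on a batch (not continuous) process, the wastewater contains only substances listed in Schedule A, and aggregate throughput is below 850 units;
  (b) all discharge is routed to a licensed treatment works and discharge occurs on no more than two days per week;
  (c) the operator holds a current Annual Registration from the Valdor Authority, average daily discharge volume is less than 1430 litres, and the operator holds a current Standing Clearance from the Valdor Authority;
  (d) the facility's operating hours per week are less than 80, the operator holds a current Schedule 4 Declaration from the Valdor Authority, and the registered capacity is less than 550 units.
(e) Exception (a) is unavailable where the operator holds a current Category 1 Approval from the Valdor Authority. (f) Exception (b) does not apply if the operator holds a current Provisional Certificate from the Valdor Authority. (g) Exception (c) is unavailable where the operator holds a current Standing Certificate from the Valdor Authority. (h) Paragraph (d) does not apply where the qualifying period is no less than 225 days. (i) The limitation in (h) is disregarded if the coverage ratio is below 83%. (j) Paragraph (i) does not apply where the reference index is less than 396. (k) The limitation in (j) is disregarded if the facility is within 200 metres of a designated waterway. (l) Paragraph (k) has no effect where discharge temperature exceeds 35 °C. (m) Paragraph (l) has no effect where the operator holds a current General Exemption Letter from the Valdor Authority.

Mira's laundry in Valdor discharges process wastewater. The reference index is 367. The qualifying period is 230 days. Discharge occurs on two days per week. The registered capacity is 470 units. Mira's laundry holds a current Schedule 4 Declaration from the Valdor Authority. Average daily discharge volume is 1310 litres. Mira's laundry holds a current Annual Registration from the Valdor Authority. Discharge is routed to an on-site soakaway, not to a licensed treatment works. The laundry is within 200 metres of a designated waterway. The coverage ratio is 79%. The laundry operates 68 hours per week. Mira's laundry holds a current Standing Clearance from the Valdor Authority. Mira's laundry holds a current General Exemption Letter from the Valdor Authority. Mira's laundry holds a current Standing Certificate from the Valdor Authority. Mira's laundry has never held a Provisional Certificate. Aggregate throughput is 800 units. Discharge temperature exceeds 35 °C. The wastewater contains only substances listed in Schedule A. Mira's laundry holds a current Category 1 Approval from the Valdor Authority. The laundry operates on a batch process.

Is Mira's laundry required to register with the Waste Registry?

All of (a)'s requirements are met (the facility operates on a batch process; the wastewater is Schedule-A-only; aggregate throughput is 800 units, below the 850 units limit). But: (e) is triggered — a current Category 1 Approval is held. (a) is therefore removed.
Exception (b) does not apply: discharge is not routed to a licensed treatment works.
Exception (c) is satisfied on its face — a current Annual Registration is held; average daily discharge volume is 1310 litres, less than the 1430 litres limit; a current Standing Clearance is held. Turning to paragraph (g): (g) is engaged — a current Standing Certificate is held. (c) is therefore removed.
Exception (d): the facility's operating hours per week are 68, less than the 80 limit; a current Schedule 4 Declaration is held; the registered capacity is 470 units, less than the 550 units limit — every condition holds. Under paragraphs (h)–(m): (h) would limit (d) — the qualifying period is 230 days, meeting the 225 days threshold — but (i) sets (h) aside: (i) operates against (h): the coverage ratio is 79%, below the 83% limit. (j) operates (the reference index is 367, less than the 396 limit), but is set aside by (k): (k) is engaged — the laundry is within 200 m of a designated waterway. (l) is triggered (discharge temperature exceeds 35 °C), but is displaced by (m): (m) operates against (l): a current General Exemption Letter is held. So (d) applies.

No — exception (d) applies; Mira's laundry is not required to register with the Waste Registry.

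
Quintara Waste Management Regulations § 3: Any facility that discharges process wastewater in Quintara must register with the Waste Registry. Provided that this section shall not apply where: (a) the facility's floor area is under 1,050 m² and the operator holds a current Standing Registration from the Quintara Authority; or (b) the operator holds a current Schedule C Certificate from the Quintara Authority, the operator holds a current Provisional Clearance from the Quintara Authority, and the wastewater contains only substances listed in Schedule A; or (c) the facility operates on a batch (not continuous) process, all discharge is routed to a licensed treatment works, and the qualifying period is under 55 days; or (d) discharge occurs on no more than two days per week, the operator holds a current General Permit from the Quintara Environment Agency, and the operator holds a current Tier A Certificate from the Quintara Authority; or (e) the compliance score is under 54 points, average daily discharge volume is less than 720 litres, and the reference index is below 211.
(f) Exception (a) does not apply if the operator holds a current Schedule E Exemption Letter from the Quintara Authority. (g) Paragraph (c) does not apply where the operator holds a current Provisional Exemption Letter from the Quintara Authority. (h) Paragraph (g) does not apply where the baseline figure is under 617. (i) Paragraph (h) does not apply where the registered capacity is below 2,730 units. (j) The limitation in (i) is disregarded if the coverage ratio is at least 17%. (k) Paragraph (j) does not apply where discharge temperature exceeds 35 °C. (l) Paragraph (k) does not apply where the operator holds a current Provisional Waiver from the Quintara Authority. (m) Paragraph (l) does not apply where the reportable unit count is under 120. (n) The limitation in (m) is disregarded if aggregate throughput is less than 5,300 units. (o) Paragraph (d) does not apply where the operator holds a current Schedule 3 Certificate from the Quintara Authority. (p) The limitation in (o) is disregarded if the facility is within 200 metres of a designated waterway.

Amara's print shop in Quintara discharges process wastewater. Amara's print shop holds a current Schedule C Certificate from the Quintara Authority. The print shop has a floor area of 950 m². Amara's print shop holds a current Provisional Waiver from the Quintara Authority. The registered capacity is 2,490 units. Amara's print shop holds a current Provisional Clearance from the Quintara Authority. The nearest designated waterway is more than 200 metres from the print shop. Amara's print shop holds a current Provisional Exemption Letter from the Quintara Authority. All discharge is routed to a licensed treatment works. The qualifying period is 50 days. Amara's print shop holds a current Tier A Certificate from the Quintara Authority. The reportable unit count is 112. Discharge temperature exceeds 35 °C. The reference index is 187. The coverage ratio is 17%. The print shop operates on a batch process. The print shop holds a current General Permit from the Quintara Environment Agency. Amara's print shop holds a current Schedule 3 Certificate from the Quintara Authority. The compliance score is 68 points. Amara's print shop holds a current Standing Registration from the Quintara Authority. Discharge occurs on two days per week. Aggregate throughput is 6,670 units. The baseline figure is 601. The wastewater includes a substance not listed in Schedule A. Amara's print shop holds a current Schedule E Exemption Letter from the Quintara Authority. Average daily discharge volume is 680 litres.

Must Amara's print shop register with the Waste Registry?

Exception (a) is satisfied on its face — the facility's floor area is 950 m², under the 1,050 m² limit; a current Standing Registration is held. But: (f) operates — a current Schedule E Exemption Letter is held. Exception (a) does not apply.
Exception (b) requires that the wastewater contains only substances listed in Schedule A; but the wastewater includes a non-Schedule-A substance, so (b) is unavailable.
Exception (c)'s conditions are all satisfied: the facility operates on a batch process; discharge is routed to a licensed treatment works; the qualifying period is 50 days, under the 55 days limit. But: (g) operates against (c): a current Provisional Exemption Letter is held. (h) would limit (g) — the baseline figure is 601, under the 617 limit — but (i) sets (h) aside: (i) operates against (h): the registered capacity is 2,490 units, below the 2,730 units limit. (j) is engaged (the coverage ratio is 17%, meeting the 17% threshold), but is displaced by (k): (k) operates — discharge temperature exceeds 35 °C. (l) operates (a current Provisional Waiver is held), but is set aside by (m): (m) operates against (l): the reportable unit count is 112, under the 120 limit. (n), which would lift (m), is not engaged — aggregate throughput is 6,670 units, not less than 5,300 units. (c) is therefore removed.
All of (d)'s requirements are met (discharge occurs on no more than two days per week; a current General Permit is held; a current Tier A Certificate is held). Turning to paragraphs (o)–(p): (o) operates against (d): a current Schedule 3 Certificate is held. (p) does not operate here (the print shop is more than 200 m from any designated waterway), so (o) stands. So (d) is unavailable.
Exception (e) fails — the compliance score is 68 points, not under 54 points.
Every exception is unavailable, so the rule governs.

Yes — Amara's print shop must register with the Waste Registry.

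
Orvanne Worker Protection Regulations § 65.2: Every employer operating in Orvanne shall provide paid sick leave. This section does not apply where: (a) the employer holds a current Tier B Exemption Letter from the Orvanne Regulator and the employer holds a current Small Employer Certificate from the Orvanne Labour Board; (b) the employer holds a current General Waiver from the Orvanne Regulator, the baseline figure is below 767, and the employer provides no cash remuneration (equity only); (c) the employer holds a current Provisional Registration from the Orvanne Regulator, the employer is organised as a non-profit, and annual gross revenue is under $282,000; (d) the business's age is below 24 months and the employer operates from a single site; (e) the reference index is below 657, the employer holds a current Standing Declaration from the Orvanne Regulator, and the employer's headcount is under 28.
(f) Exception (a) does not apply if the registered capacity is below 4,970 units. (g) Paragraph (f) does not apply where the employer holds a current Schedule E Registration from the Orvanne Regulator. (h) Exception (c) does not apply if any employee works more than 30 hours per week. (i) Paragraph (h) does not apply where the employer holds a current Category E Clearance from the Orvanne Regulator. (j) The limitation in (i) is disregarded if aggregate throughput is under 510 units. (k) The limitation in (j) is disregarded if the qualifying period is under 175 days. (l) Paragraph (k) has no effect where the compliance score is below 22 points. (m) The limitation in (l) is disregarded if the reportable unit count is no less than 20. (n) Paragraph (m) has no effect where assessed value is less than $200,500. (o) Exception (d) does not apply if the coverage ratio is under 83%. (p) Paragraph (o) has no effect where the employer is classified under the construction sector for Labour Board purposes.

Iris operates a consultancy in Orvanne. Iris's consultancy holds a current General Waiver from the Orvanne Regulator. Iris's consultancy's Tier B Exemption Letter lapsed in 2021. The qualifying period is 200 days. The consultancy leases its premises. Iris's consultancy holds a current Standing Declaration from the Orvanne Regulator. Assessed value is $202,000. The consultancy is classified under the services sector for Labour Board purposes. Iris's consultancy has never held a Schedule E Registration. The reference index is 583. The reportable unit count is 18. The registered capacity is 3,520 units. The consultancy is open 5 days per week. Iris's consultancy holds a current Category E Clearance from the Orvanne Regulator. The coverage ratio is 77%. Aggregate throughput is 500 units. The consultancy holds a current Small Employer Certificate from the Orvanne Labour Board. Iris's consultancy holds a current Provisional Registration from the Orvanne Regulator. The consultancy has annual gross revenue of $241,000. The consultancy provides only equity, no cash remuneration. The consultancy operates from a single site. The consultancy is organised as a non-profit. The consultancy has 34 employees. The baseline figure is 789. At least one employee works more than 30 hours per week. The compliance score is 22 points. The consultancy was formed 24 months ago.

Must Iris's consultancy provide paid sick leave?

Yes — Iris's consultancy must provide paid sick leave.

Exception (a) does not apply: there is no Tier B Exemption Letter in force.
Exception (b) fails — the baseline figure is 789, not below 767.
Exception (c)'s conditions are all satisfied: a current Provisional Registration is held; the employer is a non-profit; annual gross revenue is $241,000, under the $282,000 limit. But applying paragraphs (h)–(n): (h) operates against (c): at least one employee exceeds 30 hours/week. (i) would limit (h) — a current Category E Clearance is held — but (j) sets (i) aside: (j) operates against (i): aggregate throughput is 500 units, under the 510 units limit. (k) is not engaged (the qualifying period is 200 days, not under 175 days), so (j) stands. So (c) is unavailable.
Exception (d) requires that the business's age is below 24 months; but the business's age is 24 months, not below 24 months, so (d) is unavailable.
Exception (e) requires that the employer's headcount is under 28; but the employer's headcount is 34, not under 28, so (e) is unavailable.
None of the exceptions is available; § 65.2 applies in full.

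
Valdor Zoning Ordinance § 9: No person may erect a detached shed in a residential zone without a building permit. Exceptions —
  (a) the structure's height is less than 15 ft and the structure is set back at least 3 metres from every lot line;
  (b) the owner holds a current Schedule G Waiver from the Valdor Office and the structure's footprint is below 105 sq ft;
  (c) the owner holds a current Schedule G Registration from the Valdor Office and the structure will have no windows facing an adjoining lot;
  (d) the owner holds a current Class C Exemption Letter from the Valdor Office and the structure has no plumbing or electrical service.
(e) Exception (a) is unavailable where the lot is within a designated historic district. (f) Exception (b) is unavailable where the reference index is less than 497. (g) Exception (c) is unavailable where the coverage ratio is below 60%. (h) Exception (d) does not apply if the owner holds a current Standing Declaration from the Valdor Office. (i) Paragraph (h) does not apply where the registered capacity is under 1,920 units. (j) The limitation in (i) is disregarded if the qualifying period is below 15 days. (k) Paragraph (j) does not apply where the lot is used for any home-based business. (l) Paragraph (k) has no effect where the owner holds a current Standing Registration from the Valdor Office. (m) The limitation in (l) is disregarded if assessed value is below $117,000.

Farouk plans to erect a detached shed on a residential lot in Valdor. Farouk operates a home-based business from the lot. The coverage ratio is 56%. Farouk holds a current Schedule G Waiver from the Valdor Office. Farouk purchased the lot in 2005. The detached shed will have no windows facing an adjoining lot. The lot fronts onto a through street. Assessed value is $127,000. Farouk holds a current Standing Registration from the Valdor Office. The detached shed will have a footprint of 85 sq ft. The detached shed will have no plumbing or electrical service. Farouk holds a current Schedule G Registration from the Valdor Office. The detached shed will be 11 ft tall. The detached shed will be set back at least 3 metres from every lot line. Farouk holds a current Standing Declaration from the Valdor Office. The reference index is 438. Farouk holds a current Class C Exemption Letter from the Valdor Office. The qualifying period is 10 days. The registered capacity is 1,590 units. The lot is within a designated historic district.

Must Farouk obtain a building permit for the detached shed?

All of (a)'s requirements are met (the structure's height is 11 ft, less than the 15 ft limit; the setback is at least 3 m on every side). However, paragraph (e) must be considered: (e) is engaged — the lot is in a historic district. (a) is therefore removed.
Exception (b) is satisfied on its face — a current Schedule G Waiver is held; the structure's footprint is 85 sq ft, below the 105 sq ft limit. But applying paragraph (f): (f) applies — the reference index is 438, less than the 497 limit. (b) is therefore removed.
Exception (c): a current Schedule G Registration is held; no windows face an adjoining lot — every condition holds. But applying paragraph (g): (g) operates — the coverage ratio is 56%, below the 60% limit. So (c) is unavailable.
Exception (d) is satisfied on its face — a current Class C Exemption Letter is held; there is no plumbing or electrical service. But: (h) operates against (d): a current Standing Declaration is held. (i) would limit (h) — the registered capacity is 1,590 units, under the 1,920 units limit — but (j) sets (i) aside: (j) operates against (i): the qualifying period is 10 days, below the 15 days limit. (k) would limit (j) — a home-based business operates on the lot — but (l) sets (k) aside: (l) operates against (k): a current Standing Registration is held. (m) does not operate here (assessed value is $127,000, not below $117,000), so (l) stands. Exception (d) does not apply.
No exception is made out. Farouk falls within the general rule.

Yes — Farouk must obtain a building permit.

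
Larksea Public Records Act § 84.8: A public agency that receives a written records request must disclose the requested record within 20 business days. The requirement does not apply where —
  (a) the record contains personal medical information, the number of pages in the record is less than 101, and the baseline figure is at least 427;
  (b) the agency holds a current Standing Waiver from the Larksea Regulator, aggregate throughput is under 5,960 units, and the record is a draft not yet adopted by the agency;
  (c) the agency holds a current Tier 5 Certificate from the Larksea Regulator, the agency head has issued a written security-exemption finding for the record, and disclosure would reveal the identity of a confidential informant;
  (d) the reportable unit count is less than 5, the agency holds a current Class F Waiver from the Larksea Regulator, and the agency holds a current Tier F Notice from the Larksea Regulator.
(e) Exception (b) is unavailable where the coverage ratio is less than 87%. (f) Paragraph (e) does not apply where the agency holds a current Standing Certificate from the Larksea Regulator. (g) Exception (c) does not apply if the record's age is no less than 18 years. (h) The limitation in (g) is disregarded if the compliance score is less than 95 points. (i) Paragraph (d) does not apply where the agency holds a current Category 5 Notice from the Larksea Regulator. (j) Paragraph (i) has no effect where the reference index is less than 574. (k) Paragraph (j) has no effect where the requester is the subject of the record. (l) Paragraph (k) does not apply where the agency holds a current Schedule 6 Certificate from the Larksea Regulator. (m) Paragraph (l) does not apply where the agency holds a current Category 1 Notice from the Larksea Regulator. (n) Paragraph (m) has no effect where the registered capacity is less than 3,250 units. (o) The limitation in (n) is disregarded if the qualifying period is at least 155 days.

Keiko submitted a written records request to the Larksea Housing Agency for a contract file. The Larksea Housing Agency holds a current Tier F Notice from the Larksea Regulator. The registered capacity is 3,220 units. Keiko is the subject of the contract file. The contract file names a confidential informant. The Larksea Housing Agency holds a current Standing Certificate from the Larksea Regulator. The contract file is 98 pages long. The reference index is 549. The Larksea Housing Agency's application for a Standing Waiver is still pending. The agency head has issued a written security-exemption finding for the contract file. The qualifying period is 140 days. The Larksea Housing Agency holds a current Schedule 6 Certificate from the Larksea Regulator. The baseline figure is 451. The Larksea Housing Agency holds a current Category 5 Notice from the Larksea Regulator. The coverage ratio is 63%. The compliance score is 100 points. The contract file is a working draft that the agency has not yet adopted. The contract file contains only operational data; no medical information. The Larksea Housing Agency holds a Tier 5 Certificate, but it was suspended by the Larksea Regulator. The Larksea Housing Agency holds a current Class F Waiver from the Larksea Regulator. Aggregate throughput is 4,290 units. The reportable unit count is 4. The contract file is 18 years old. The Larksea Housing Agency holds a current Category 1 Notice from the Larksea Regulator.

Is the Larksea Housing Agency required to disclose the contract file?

No — exception (d) applies; the Larksea Housing Agency is not required to disclose the contract file.

Exception (a) requires that the record contains personal medical information; but the contract file contains only operational data, so (a) is unavailable.
Exception (b) requires that the agency holds a current Standing Waiver from the Larksea Regulator; but no current Standing Waiver is held, so (b) is unavailable.
Exception (c) requires that the agency holds a current Tier 5 Certificate from the Larksea Regulator; but the Tier 5 Certificate is not current, so (c) is unavailable.
All of (d)'s requirements are met (the reportable unit count is 4, less than the 5 limit; a current Class F Waiver is held; a current Tier F Notice is held). Considering the limiting provisions: (i) is engaged (a current Category 5 Notice is held), but is set aside by (j): (j) operates — the reference index is 549, less than the 574 limit. (k) would limit (j) — Keiko is the subject of the contract file — but (l) sets (k) aside: (l) operates against (k): a current Schedule 6 Certificate is held. (m) would limit (l) — a current Category 1 Notice is held — but (n) sets (m) aside: (n) is engaged — the registered capacity is 3,220 units, less than the 3,250 units limit. (o), which would lift (n), is inapplicable — the qualifying period is 140 days, short of 155 days. So (d) applies.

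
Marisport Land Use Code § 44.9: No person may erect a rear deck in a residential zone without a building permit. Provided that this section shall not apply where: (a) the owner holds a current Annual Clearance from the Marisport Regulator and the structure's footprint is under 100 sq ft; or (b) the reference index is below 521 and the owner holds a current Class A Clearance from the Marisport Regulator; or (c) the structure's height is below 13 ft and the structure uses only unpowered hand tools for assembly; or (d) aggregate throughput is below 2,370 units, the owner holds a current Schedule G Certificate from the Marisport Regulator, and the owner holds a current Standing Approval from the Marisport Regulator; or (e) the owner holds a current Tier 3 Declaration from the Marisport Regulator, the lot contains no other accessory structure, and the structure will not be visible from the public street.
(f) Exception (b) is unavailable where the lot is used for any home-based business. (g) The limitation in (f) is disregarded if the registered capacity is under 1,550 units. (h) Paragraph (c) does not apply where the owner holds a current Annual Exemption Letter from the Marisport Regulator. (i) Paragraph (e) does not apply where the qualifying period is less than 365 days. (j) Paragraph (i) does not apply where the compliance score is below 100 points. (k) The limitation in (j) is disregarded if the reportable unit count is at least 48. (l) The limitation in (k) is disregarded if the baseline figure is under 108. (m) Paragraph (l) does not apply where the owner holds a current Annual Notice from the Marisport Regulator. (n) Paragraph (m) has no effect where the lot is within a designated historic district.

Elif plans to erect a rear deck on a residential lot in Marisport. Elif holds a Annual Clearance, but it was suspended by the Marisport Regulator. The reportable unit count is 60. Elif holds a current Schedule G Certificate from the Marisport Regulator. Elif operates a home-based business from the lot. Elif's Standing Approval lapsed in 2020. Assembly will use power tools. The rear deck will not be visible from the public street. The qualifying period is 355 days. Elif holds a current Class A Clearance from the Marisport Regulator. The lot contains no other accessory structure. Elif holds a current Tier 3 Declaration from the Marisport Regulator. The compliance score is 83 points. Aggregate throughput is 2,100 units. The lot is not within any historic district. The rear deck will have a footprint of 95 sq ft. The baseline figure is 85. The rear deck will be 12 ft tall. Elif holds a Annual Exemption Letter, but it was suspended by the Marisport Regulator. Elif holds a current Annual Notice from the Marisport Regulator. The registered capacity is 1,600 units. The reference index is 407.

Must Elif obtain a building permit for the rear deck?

Yes — Elif must obtain a building permit.

Exception (a) does not apply: no current Annual Clearance is held.
Exception (b) is satisfied on its face — the reference index is 407, below the 521 limit; a current Class A Clearance is held. But applying paragraphs (f)–(g): (f) operates against (b): a home-based business operates on the lot. (g) is not engaged (the registered capacity is 1,600 units, not under 1,550 units), so (f) stands. So (b) is unavailable.
Exception (c) fails — assembly uses power tools.
Exception (d) does not apply: the Standing Approval is not current.
Exception (e): a current Tier 3 Declaration is held; the lot has no other accessory structure; the structure will not be visible from the street — every condition holds. But: (i) operates against (e): the qualifying period is 355 days, less than the 365 days limit. (j) applies (the compliance score is 83 points, below the 100 points limit), but is overridden by (k): (k) operates against (j): the reportable unit count is 60, meeting the 48 threshold. (l) would limit (k) — the baseline figure is 85, under the 108 limit — but (m) sets (l) aside: (m) operates — a current Annual Notice is held. (n), which would lift (m), is not triggered — the lot is not in a historic district. Exception (e) does not apply.
No exception applies. The general rule governs.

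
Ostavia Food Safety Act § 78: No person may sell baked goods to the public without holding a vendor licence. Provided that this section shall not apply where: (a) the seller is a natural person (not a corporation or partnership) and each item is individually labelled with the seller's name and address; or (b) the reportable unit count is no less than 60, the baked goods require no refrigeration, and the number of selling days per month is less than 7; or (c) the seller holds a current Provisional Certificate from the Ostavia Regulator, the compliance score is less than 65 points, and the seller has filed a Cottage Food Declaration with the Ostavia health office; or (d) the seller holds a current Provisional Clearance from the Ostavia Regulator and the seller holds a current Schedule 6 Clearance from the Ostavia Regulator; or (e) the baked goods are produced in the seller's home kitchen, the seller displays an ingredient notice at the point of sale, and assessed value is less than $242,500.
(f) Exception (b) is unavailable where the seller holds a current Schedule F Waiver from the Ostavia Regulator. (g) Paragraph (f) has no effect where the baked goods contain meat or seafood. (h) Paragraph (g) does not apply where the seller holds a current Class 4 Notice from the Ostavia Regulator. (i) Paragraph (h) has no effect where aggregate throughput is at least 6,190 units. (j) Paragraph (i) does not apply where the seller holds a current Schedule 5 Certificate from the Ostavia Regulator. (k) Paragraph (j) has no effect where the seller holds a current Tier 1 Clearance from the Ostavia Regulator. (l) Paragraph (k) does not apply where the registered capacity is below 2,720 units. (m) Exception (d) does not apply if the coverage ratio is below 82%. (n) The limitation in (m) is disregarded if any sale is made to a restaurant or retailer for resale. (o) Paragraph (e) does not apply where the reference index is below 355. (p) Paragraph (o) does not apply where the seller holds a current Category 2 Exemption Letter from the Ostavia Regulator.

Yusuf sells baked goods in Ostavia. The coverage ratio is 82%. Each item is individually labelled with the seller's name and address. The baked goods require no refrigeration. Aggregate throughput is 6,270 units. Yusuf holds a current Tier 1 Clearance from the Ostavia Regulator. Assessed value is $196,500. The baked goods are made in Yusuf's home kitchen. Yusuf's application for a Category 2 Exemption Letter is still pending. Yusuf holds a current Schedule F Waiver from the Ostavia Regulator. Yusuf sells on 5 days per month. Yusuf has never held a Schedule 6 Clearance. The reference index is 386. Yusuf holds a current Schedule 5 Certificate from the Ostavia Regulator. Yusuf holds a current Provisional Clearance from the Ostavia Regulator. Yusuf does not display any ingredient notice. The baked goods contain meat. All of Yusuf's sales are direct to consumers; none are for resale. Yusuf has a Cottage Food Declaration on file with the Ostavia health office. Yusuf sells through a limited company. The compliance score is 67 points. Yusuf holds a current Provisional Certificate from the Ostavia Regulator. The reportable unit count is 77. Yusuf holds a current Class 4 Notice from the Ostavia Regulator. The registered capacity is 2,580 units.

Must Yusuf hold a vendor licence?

Exception (a) does not apply: the seller operates through a limited company.
All of (b)'s requirements are met (the reportable unit count is 77, meeting the 60 threshold; the baked goods are shelf-stable; the number of selling days per month is 5, less than the 7 limit). But: (f) operates — a current Schedule F Waiver is held. (g) operates (the baked goods contain meat), but is displaced by (h): (h) applies — a current Class 4 Notice is held. (i) applies (aggregate throughput is 6,270 units, meeting the 6,190 units threshold), but is itself disapplied by (j): (j) operates against (i): a current Schedule 5 Certificate is held. (k) would limit (j) — a current Tier 1 Clearance is held — but (l) sets (k) aside: (l) is engaged — the registered capacity is 2,580 units, below the 2,720 units limit. (b) is therefore removed.
Exception (c) does not apply: the compliance score is 67 points, not less than 65 points.
Exception (d) does not apply: there is no Schedule 6 Clearance in force.
Exception (e) fails — no ingredient notice is displayed.
No exception is made out. Yusuf falls within the general rule.

Yes — Yusuf must hold a vendor licence.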